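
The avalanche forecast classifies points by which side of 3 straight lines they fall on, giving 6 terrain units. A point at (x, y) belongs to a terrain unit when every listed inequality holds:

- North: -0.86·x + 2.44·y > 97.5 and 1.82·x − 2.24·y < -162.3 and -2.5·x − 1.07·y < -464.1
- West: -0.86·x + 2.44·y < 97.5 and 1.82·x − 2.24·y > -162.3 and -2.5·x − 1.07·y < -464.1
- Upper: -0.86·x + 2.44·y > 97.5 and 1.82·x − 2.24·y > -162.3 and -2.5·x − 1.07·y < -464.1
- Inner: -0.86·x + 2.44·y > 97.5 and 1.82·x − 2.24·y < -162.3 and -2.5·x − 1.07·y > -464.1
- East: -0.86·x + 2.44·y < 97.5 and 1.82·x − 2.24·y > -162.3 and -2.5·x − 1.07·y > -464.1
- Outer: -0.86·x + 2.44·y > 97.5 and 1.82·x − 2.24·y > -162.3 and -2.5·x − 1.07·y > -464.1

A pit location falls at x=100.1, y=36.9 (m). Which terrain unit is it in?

-0.86·100.1 + 2.44·36.9 = 3.950, which is < 97.5
1.82·100.1 − 2.24·36.9 = 99.526, which is > -162.3
-2.5·100.1 − 1.07·36.9 = -289.733, which is > -464.1
This sign pattern matches East.

East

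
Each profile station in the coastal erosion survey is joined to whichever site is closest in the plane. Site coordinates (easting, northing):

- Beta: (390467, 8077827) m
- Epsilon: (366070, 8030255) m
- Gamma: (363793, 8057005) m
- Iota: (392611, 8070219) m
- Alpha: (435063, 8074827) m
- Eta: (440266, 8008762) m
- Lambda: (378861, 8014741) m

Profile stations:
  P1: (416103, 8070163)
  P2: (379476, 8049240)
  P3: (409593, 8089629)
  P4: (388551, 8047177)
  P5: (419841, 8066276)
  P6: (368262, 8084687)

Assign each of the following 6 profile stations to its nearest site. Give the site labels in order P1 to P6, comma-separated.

Alpha, Gamma, Beta, Iota, Alpha, Beta

P1 → Alpha (d²=381234496.00)
P2 → Gamma (d²=306251714.00)
P3 → Beta (d²=505091080.00)
P4 → Iota (d²=547417364.00)
P5 → Alpha (d²=304828885.00)
P6 → Beta (d²=540121625.00)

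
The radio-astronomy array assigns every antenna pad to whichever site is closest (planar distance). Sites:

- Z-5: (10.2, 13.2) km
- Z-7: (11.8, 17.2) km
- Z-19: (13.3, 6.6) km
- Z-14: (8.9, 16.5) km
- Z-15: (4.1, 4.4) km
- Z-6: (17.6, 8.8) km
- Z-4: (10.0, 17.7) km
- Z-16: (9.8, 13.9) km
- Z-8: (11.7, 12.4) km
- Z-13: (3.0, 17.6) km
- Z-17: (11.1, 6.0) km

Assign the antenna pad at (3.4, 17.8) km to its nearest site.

Z-13

Squared distances to each site:
Z-5: 67.400; Z-7: 70.920; Z-19: 223.450; Z-14: 31.940; Z-15: 180.050; Z-6: 282.640; Z-4: 43.570; Z-16: 56.170; Z-8: 98.050; Z-13: 0.200; Z-17: 198.530.
Minimum at Z-13.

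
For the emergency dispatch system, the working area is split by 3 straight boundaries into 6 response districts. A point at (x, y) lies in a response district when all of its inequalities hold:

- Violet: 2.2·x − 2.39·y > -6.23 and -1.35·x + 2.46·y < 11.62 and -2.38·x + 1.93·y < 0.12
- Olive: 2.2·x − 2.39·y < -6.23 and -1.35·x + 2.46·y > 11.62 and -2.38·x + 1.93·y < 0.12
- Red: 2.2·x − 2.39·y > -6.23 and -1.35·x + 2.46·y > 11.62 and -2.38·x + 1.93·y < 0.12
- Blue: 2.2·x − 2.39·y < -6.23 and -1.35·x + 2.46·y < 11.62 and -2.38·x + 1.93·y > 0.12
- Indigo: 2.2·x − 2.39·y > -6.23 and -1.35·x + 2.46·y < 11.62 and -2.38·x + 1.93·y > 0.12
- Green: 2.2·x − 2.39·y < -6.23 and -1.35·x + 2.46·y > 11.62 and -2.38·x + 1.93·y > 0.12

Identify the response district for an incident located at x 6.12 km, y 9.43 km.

2.2·6.12 − 2.39·9.43 = -9.074, which is < -6.23
-1.35·6.12 + 2.46·9.43 = 14.936, which is > 11.62
-2.38·6.12 + 1.93·9.43 = 3.634, which is > 0.12
This sign pattern matches Green.

Green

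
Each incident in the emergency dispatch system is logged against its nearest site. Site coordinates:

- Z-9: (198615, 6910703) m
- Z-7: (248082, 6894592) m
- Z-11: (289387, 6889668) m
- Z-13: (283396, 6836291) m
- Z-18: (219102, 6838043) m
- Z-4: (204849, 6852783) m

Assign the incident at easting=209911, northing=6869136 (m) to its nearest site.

Squared distances to each site:
Z-9: 1855415105.000; Z-7: 2105033177.000; Z-11: 6737997600.000; Z-13: 6478839250.000; Z-18: 1051249130.000; Z-4: 293044453.000.
Minimum at Z-4.

Z-4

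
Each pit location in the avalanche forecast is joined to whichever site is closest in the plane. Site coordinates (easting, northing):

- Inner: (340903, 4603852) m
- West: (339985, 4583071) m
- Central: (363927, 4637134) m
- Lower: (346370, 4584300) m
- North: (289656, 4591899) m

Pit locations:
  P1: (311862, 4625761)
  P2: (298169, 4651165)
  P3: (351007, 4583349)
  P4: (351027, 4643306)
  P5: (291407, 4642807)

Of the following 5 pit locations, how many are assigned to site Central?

1

P1 → Inner
P2 → North
P3 → Lower
P4 → Central
P5 → North
1 of the 5 goes to Central.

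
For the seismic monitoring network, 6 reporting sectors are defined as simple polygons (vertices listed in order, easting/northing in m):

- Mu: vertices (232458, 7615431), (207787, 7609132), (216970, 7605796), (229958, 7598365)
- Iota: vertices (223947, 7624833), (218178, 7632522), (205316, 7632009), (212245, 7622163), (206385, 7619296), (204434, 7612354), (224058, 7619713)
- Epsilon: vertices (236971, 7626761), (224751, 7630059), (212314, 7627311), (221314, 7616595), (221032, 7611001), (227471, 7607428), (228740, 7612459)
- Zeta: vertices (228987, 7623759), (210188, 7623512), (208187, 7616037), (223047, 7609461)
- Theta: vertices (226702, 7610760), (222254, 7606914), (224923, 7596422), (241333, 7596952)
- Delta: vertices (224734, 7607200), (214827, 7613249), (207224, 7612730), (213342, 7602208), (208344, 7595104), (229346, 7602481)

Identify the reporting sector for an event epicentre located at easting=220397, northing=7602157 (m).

Delta

Cast a ray rightward from (220397, 7602157). For each polygon, the edges (by vertex number in listed order) whose endpoints lie on opposite sides of northing = 7602157, where each meets that height, and whether that is right or left of the point:
Mu: 3–4 at easting≈223330.3 (right), 4–1 at easting≈230513.5 (right) → 2 crossings.
Iota: no edge straddles that height → 0 crossings.
Epsilon: no edge straddles that height → 0 crossings.
Zeta: no edge straddles that height → 0 crossings.
Theta: 2–3 at easting≈223464.1 (right), 4–1 at easting≈235817.8 (right) → 2 crossings.
Delta: 4–5 at easting≈213306.1 (left), 5–6 at easting≈228423.6 (right) → 1 crossing.
Only Delta has an odd count, so the point is inside Delta.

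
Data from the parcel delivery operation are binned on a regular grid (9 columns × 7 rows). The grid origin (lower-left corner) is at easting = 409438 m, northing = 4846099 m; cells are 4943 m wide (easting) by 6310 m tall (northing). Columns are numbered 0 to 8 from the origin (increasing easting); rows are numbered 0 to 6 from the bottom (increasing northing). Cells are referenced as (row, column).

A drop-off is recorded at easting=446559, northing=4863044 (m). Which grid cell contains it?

(2, 7)

Column index: ⌊(446559 − 409438) / 4943⌋ = ⌊7.510⌋ = 7
Row offset from origin: ⌊(4863044 − 4846099) / 6310⌋ = ⌊2.685⌋ = 2 → row 2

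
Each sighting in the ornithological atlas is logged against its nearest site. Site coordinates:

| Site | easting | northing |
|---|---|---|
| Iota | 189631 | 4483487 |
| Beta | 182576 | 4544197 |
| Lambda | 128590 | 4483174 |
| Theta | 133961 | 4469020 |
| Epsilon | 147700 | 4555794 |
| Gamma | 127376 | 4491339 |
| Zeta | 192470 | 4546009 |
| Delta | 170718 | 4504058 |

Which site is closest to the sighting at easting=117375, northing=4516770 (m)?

Squared distances to each site:
Iota: 6328687625.000; Beta: 5003410730.000; Lambda: 1254467441.000; Theta: 2555157896.000; Epsilon: 2442478201.000; Gamma: 746755762.000; Zeta: 6494178146.000; Delta: 3007070593.000.
Minimum at Gamma.

Gamma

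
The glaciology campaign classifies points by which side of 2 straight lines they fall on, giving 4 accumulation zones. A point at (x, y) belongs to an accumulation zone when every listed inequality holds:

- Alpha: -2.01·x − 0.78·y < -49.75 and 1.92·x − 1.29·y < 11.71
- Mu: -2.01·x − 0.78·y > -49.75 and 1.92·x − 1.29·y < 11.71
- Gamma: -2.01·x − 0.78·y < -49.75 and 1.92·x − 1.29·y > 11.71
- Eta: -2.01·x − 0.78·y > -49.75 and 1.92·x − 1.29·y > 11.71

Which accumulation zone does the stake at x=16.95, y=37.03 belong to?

Alpha

-2.01·16.95 − 0.78·37.03 = -62.953, which is < -49.75
1.92·16.95 − 1.29·37.03 = -15.225, which is < 11.71
This sign pattern matches Alpha.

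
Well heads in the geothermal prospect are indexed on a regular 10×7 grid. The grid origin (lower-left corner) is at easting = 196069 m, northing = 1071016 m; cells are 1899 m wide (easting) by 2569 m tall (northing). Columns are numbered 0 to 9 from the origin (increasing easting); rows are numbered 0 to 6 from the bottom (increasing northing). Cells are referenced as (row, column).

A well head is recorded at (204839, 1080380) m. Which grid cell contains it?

Column index: ⌊(204839 − 196069) / 1899⌋ = ⌊4.618⌋ = 4
Row offset from origin: ⌊(1080380 − 1071016) / 2569⌋ = ⌊3.645⌋ = 3 → row 3

(3, 4)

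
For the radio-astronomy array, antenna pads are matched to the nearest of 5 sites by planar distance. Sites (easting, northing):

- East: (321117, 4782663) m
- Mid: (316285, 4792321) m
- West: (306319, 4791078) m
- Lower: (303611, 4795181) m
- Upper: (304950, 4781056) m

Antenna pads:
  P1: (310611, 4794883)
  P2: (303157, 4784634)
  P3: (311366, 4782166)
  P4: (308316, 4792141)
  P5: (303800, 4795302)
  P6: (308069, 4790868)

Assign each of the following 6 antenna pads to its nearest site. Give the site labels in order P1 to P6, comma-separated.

West, Upper, Upper, West, Lower, West

P1 → West (d²=32899289.00)
P2 → Upper (d²=16016933.00)
P3 → Upper (d²=42397156.00)
P4 → West (d²=5117978.00)
P5 → Lower (d²=50362.00)
P6 → West (d²=3106600.00)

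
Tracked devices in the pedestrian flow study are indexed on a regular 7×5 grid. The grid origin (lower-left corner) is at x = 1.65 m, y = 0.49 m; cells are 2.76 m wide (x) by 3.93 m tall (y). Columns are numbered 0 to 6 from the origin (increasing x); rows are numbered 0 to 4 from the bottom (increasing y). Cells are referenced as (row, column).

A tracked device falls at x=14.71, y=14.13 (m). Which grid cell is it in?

(3, 4)

Column index: ⌊(14.71 − 1.65) / 2.76⌋ = ⌊4.732⌋ = 4
Row offset from origin: ⌊(14.13 − 0.49) / 3.93⌋ = ⌊3.471⌋ = 3 → row 3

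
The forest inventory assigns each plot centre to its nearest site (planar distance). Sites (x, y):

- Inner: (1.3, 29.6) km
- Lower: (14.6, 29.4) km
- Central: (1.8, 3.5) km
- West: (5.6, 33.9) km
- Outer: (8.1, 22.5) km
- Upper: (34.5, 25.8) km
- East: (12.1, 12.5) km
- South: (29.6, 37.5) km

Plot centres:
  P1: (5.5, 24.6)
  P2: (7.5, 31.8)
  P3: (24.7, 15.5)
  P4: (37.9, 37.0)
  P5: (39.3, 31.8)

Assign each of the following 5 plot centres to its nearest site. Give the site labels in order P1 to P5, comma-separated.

P1 → Outer (d²=11.17)
P2 → West (d²=8.02)
P3 → East (d²=167.76)
P4 → South (d²=69.14)
P5 → Upper (d²=59.04)

Outer, West, East, South, Upper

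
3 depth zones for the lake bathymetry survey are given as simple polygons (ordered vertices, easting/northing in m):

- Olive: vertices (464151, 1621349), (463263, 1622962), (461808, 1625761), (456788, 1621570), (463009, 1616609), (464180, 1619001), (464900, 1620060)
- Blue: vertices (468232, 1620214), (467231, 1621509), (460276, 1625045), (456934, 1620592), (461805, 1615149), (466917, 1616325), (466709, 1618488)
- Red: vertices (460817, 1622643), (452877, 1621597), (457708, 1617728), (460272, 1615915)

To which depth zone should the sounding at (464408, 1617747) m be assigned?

Blue

Cast a ray rightward from (464408, 1617747). For each polygon, the edges (by vertex number in listed order) whose endpoints lie on opposite sides of northing = 1617747, where each meets that height, and whether that is right or left of the point:
Olive: 4–5 at easting≈461582.0 (left), 5–6 at easting≈463566.1 (left) → 0 crossings.
Blue: 4–5 at easting≈459480.0 (left), 6–7 at easting≈466780.3 (right) → 1 crossing.
Red: 2–3 at easting≈457684.3 (left), 4–1 at easting≈460420.4 (left) → 0 crossings.
Only Blue has an odd count, so the point is inside Blue.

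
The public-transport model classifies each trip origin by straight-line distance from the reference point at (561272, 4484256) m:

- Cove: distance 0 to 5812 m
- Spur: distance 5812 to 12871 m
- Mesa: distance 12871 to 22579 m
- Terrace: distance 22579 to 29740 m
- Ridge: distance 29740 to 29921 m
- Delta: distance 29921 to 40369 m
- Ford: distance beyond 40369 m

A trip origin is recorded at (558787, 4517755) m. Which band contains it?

Delta

Distance = √((558787−561272)² + (4517755−4484256)²) = √(6175225.000 + 1122183001.000) = 33591.044 m.
29921 ≤ 33591.044 < 40369 → Delta.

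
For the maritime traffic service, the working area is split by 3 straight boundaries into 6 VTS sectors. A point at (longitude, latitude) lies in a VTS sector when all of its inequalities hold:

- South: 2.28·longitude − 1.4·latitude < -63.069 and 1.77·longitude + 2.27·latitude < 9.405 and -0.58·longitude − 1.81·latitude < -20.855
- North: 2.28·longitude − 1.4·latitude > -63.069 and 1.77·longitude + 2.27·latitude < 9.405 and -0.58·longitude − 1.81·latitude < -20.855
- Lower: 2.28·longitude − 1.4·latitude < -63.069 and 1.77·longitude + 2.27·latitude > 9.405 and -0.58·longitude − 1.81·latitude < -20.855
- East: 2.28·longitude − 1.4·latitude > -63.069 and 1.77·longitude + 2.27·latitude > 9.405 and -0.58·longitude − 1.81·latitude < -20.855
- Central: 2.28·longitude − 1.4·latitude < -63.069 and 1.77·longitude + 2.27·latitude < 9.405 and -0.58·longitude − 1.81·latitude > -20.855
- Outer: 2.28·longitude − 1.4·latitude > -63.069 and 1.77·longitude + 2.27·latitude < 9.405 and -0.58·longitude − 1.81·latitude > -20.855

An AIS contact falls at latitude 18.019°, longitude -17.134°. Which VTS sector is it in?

2.28·-17.134 − 1.4·18.019 = -64.292, which is < -63.069
1.77·-17.134 + 2.27·18.019 = 10.576, which is > 9.405
-0.58·-17.134 − 1.81·18.019 = -22.677, which is < -20.855
This sign pattern matches Lower.

Lower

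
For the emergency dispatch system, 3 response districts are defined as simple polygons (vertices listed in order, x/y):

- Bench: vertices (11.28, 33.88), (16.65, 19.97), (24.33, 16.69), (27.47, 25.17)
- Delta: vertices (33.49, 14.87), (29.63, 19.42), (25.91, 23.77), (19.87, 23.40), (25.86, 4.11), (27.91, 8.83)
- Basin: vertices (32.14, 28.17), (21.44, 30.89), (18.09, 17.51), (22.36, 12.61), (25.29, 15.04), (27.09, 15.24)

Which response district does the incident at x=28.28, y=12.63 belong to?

Delta

Cast a ray rightward from (28.28, 12.63). For each polygon, the edges (by vertex number in listed order) whose endpoints lie on opposite sides of y = 12.63, where each meets that height, and whether that is right or left of the point:
Bench: no edge straddles that height → 0 crossings.
Delta: 4–5 at x≈23.214 (left), 6–1 at x≈31.421 (right) → 1 crossing.
Basin: 3–4 at x≈22.343 (left), 4–5 at x≈22.384 (left) → 0 crossings.
Only Delta has an odd count, so the point is inside Delta.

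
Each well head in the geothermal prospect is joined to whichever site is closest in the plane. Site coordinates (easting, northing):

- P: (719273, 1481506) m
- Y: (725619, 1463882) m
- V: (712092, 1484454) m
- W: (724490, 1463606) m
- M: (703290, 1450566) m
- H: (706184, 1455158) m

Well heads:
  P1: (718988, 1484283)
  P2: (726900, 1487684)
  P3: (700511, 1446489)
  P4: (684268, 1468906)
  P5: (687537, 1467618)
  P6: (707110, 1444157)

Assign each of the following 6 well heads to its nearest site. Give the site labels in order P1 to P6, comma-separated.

P1 → P (d²=7792954.00)
P2 → P (d²=96338813.00)
P3 → M (d²=24344770.00)
P4 → H (d²=669318560.00)
P5 → H (d²=502962209.00)
P6 → M (d²=55667681.00)

P, P, M, H, H, M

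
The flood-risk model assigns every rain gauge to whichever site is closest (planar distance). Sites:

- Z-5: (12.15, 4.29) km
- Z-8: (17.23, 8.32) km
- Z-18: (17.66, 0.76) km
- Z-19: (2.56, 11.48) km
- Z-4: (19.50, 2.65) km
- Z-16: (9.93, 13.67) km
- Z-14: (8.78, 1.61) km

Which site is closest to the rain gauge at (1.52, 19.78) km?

Squared distances to each site:
Z-5: 352.937; Z-8: 378.136; Z-18: 622.260; Z-19: 69.972; Z-4: 616.717; Z-16: 108.060; Z-14: 382.857.
Minimum at Z-19.

Z-19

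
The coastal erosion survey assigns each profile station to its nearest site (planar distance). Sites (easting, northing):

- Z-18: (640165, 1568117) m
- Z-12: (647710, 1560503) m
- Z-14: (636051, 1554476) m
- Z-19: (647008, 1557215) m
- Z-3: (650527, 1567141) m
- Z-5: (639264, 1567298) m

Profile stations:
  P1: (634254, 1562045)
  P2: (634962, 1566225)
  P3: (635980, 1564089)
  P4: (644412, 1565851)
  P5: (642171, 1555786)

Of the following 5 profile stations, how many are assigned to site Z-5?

P1 → Z-5
P2 → Z-5
P3 → Z-5
P4 → Z-18
P5 → Z-19
3 of the 5 go to Z-5.

3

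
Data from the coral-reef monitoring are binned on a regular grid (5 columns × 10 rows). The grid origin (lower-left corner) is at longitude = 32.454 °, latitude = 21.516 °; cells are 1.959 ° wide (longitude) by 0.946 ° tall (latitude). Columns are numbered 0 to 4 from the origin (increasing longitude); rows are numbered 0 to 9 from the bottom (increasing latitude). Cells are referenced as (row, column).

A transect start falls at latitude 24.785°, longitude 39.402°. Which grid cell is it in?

Column index: ⌊(39.402 − 32.454) / 1.959⌋ = ⌊3.547⌋ = 3
Row offset from origin: ⌊(24.785 − 21.516) / 0.946⌋ = ⌊3.456⌋ = 3 → row 3

(3, 3)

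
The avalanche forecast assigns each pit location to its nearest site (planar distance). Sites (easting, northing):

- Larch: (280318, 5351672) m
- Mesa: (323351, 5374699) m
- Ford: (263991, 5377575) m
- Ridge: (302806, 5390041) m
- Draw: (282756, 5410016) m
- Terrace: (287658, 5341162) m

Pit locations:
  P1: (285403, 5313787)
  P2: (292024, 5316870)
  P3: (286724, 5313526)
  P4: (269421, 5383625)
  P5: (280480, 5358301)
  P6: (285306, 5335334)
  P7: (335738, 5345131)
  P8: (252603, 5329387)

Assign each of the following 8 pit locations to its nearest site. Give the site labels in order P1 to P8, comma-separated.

P1 → Terrace (d²=754475650.00)
P2 → Terrace (d²=609163220.00)
P3 → Terrace (d²=764620852.00)
P4 → Ford (d²=66087400.00)
P5 → Larch (d²=43969885.00)
P6 → Terrace (d²=39497488.00)
P7 → Mesa (d²=1027704393.00)
P8 → Larch (d²=1264742450.00)

Terrace, Terrace, Terrace, Ford, Larch, Terrace, Mesa, Larch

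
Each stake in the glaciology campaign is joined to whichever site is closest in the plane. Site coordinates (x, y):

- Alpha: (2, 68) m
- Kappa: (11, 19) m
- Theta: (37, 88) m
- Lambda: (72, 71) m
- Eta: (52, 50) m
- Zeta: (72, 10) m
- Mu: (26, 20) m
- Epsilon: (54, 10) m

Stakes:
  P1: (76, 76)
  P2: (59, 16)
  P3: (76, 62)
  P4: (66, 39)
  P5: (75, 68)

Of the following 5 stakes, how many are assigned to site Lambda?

3

P1 → Lambda
P2 → Epsilon
P3 → Lambda
P4 → Eta
P5 → Lambda
3 of the 5 go to Lambda.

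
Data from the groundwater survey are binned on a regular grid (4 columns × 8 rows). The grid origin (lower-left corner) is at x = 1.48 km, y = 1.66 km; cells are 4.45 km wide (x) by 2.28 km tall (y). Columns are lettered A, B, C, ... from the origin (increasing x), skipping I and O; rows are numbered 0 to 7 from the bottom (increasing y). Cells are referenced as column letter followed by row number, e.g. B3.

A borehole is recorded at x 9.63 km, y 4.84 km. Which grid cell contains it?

Column index: ⌊(9.63 − 1.48) / 4.45⌋ = ⌊1.831⌋ = 1 → column B
Row offset from origin: ⌊(4.84 − 1.66) / 2.28⌋ = ⌊1.395⌋ = 1 → row 1

B1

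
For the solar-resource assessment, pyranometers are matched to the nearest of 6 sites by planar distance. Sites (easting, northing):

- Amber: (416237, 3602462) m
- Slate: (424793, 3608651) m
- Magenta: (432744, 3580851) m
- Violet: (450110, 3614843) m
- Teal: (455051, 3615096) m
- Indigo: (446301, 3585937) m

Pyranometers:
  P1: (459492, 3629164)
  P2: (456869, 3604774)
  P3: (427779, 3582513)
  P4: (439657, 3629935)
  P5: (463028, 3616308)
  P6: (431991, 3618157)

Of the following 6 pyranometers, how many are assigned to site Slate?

1

P1 → Teal
P2 → Teal
P3 → Magenta
P4 → Violet
P5 → Teal
P6 → Slate
1 of the 6 goes to Slate.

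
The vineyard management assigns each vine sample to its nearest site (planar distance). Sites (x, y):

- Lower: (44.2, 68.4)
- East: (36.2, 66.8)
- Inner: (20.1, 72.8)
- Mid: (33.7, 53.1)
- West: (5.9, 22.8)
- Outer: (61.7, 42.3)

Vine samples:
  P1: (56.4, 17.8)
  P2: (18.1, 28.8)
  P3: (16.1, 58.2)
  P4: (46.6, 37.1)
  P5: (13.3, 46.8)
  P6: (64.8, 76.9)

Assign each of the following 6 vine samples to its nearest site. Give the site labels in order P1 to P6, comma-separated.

P1 → Outer (d²=628.34)
P2 → West (d²=184.84)
P3 → Inner (d²=229.16)
P4 → Outer (d²=255.05)
P5 → Mid (d²=455.85)
P6 → Lower (d²=496.61)

Outer, West, Inner, Outer, Mid, Lower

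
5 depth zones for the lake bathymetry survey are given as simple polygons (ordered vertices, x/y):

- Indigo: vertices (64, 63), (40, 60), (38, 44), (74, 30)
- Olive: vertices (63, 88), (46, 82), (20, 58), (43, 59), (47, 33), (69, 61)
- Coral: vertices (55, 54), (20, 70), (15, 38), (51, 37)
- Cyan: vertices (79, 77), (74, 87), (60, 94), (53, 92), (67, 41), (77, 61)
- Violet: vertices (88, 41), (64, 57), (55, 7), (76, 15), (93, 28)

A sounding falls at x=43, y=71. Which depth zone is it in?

Cast a ray rightward from (43, 71). For each polygon, the edges (by vertex number in listed order) whose endpoints lie on opposite sides of y = 71, where each meets that height, and whether that is right or left of the point:
Indigo: no edge straddles that height → 0 crossings.
Olive: 2–3 at x≈34.1 (left), 6–1 at x≈66.8 (right) → 1 crossing.
Coral: no edge straddles that height → 0 crossings.
Cyan: 4–5 at x≈58.8 (right), 6–1 at x≈78.2 (right) → 2 crossings.
Violet: no edge straddles that height → 0 crossings.
Only Olive has an odd count, so the point is inside Olive.

Olive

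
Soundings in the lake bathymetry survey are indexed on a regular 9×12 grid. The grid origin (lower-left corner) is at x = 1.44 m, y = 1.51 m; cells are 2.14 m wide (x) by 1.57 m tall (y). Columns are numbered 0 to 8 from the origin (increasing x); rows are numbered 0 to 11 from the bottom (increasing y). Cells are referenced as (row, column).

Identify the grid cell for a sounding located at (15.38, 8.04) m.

(4, 6)

Column index: ⌊(15.38 − 1.44) / 2.14⌋ = ⌊6.514⌋ = 6
Row offset from origin: ⌊(8.04 − 1.51) / 1.57⌋ = ⌊4.159⌋ = 4 → row 4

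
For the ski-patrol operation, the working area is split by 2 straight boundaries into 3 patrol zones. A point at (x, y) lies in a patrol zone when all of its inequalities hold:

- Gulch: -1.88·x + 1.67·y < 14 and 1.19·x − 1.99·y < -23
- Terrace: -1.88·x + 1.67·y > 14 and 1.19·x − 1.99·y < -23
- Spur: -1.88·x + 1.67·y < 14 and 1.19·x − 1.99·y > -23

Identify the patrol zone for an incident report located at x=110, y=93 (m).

Gulch

-1.88·110 + 1.67·93 = -51.490, which is < 14
1.19·110 − 1.99·93 = -54.170, which is < -23
This sign pattern matches Gulch.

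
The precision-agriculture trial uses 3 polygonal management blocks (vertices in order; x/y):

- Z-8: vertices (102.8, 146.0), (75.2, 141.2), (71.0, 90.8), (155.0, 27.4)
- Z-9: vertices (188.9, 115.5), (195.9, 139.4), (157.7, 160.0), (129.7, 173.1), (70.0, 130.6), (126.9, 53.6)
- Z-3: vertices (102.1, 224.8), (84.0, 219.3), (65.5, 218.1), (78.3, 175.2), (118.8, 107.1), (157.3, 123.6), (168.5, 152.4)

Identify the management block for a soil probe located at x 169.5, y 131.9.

Z-9

Cast a ray rightward from (169.5, 131.9). For each polygon, the edges (by vertex number in listed order) whose endpoints lie on opposite sides of y = 131.9, where each meets that height, and whether that is right or left of the point:
Z-8: 2–3 at x≈74.42 (left), 4–1 at x≈109.01 (left) → 0 crossings.
Z-9: 1–2 at x≈193.70 (right), 4–5 at x≈71.83 (left) → 1 crossing.
Z-3: 4–5 at x≈104.05 (left), 6–7 at x≈160.53 (left) → 0 crossings.
Only Z-9 has an odd count, so the point is inside Z-9.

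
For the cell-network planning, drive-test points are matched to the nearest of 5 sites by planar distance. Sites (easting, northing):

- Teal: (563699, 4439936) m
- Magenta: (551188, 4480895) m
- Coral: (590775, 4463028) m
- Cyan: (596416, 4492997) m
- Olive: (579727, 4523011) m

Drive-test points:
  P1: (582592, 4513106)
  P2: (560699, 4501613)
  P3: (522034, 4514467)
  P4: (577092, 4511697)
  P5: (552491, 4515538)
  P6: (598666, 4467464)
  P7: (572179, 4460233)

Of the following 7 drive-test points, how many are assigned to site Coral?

P1 → Olive
P2 → Magenta
P3 → Magenta
P4 → Olive
P5 → Olive
P6 → Coral
P7 → Coral
2 of the 7 go to Coral.

2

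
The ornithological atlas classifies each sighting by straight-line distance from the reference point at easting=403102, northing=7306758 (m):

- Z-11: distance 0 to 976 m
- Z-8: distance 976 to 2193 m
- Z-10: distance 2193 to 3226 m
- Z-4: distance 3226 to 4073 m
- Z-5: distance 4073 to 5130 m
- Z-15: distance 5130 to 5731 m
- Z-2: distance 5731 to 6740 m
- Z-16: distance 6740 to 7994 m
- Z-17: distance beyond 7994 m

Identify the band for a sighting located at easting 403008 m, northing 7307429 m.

Distance = √((403008−403102)² + (7307429−7306758)²) = √(8836.000 + 450241.000) = 677.552 m.
0 ≤ 677.552 < 976 → Z-11.

Z-11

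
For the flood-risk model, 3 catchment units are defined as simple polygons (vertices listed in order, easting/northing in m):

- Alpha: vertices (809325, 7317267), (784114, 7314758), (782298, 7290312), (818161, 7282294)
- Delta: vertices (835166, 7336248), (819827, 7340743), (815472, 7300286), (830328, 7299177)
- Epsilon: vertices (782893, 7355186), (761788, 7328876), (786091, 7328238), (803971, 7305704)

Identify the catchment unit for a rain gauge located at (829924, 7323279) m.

Delta

Cast a ray rightward from (829924, 7323279). For each polygon, the edges (by vertex number in listed order) whose endpoints lie on opposite sides of northing = 7323279, where each meets that height, and whether that is right or left of the point:
Alpha: no edge straddles that height → 0 crossings.
Delta: 2–3 at easting≈817947.1 (left), 4–1 at easting≈833473.5 (right) → 1 crossing.
Epsilon: 3–4 at easting≈790025.8 (left), 4–1 at easting≈796484.5 (left) → 0 crossings.
Only Delta has an odd count, so the point is inside Delta.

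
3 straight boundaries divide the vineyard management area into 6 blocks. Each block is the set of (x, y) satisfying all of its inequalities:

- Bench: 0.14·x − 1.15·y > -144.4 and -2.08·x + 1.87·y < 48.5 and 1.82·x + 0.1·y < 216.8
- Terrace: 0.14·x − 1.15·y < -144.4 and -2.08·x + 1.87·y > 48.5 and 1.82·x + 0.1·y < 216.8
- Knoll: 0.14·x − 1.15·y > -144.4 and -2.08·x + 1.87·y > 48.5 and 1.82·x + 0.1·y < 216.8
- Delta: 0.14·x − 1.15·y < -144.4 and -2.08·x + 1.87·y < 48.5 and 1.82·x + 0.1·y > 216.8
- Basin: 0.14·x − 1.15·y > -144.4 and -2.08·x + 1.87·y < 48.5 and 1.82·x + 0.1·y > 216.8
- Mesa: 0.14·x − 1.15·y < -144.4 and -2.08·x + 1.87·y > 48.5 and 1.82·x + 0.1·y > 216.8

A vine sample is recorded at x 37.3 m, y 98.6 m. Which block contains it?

Knoll

0.14·37.3 − 1.15·98.6 = -108.168, which is > -144.4
-2.08·37.3 + 1.87·98.6 = 106.798, which is > 48.5
1.82·37.3 + 0.1·98.6 = 77.746, which is < 216.8
This sign pattern matches Knoll.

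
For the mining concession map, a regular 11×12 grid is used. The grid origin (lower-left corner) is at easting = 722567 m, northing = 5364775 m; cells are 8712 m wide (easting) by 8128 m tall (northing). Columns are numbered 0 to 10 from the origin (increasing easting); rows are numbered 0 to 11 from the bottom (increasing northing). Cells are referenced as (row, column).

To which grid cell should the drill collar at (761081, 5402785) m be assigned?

(4, 4)

Column index: ⌊(761081 − 722567) / 8712⌋ = ⌊4.421⌋ = 4
Row offset from origin: ⌊(5402785 − 5364775) / 8128⌋ = ⌊4.676⌋ = 4 → row 4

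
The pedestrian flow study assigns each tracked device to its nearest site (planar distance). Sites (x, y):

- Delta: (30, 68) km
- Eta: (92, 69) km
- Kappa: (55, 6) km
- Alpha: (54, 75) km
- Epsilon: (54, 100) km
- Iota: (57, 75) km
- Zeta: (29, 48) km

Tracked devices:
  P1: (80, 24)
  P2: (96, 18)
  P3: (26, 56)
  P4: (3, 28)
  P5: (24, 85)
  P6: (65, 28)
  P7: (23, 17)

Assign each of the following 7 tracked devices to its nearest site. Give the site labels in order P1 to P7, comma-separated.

Kappa, Kappa, Zeta, Zeta, Delta, Kappa, Zeta

P1 → Kappa (d²=949.00)
P2 → Kappa (d²=1825.00)
P3 → Zeta (d²=73.00)
P4 → Zeta (d²=1076.00)
P5 → Delta (d²=325.00)
P6 → Kappa (d²=584.00)
P7 → Zeta (d²=997.00)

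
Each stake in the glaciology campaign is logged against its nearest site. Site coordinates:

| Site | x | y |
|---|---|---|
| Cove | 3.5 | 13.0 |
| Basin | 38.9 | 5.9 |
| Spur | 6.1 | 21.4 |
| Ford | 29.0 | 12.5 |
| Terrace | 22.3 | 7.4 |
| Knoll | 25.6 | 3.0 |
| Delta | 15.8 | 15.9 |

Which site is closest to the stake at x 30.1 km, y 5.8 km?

Knoll

Squared distances to each site:
Cove: 759.400; Basin: 77.450; Spur: 819.360; Ford: 46.100; Terrace: 63.400; Knoll: 28.090; Delta: 306.500.
Minimum at Knoll.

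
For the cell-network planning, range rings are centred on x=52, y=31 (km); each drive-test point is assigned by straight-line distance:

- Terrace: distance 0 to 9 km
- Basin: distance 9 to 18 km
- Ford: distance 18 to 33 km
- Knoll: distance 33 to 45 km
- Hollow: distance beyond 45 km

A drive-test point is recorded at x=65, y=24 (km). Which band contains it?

Distance = √((65−52)² + (24−31)²) = √(169.000 + 49.000) = 14.765 km.
9 ≤ 14.765 < 18 → Basin.

Basin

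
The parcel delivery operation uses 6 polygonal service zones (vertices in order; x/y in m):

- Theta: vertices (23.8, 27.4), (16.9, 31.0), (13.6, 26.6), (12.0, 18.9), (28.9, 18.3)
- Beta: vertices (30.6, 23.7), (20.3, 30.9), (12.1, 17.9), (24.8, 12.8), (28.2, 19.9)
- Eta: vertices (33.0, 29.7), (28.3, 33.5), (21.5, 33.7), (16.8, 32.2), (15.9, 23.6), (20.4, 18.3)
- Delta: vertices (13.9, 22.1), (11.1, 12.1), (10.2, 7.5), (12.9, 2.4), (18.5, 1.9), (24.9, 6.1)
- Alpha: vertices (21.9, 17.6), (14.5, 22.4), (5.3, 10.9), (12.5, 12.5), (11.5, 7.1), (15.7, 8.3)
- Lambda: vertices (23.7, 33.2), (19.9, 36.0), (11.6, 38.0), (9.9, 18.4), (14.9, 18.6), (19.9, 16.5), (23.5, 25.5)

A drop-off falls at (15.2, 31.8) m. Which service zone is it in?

Cast a ray rightward from (15.2, 31.8). For each polygon, the edges (by vertex number in listed order) whose endpoints lie on opposite sides of y = 31.8, where each meets that height, and whether that is right or left of the point:
Theta: no edge straddles that height → 0 crossings.
Beta: no edge straddles that height → 0 crossings.
Eta: 1–2 at x≈30.40 (right), 4–5 at x≈16.76 (right) → 2 crossings.
Delta: no edge straddles that height → 0 crossings.
Alpha: no edge straddles that height → 0 crossings.
Lambda: 3–4 at x≈11.06 (left), 7–1 at x≈23.66 (right) → 1 crossing.
Only Lambda has an odd count, so the point is inside Lambda.

Lambda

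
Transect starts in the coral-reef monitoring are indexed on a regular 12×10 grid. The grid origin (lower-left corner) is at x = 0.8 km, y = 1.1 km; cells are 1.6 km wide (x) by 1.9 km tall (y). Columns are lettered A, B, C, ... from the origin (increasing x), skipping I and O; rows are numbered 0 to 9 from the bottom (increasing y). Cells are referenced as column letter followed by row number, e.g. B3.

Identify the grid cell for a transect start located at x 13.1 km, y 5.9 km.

H2

Column index: ⌊(13.1 − 0.8) / 1.6⌋ = ⌊7.687⌋ = 7 → column H
Row offset from origin: ⌊(5.9 − 1.1) / 1.9⌋ = ⌊2.526⌋ = 2 → row 2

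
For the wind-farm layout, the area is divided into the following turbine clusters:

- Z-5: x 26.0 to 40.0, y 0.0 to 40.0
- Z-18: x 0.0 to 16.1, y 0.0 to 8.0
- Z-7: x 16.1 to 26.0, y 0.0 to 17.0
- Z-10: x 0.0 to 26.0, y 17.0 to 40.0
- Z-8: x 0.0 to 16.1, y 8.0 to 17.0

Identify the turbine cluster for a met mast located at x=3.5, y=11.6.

The point has x = 3.5 and y = 11.6.
Only Z-8 satisfies 0.0 ≤ x ≤ 16.1 and 8.0 ≤ y ≤ 17.0.

Z-8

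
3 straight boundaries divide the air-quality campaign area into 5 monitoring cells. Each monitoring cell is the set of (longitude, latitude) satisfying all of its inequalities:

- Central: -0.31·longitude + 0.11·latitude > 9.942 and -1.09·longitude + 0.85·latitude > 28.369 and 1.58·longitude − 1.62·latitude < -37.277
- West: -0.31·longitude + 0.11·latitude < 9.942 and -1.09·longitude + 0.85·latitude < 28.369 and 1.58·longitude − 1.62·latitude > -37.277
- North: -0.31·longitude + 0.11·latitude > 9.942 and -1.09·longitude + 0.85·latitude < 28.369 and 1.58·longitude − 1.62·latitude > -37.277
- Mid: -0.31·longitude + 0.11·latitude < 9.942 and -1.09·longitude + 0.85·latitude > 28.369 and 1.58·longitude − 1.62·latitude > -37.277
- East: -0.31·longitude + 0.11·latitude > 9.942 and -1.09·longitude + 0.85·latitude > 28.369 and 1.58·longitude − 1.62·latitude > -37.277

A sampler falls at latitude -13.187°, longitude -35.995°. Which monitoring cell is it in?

West

-0.31·-35.995 + 0.11·-13.187 = 9.708, which is < 9.942
-1.09·-35.995 + 0.85·-13.187 = 28.026, which is < 28.369
1.58·-35.995 − 1.62·-13.187 = -35.509, which is > -37.277
This sign pattern matches West.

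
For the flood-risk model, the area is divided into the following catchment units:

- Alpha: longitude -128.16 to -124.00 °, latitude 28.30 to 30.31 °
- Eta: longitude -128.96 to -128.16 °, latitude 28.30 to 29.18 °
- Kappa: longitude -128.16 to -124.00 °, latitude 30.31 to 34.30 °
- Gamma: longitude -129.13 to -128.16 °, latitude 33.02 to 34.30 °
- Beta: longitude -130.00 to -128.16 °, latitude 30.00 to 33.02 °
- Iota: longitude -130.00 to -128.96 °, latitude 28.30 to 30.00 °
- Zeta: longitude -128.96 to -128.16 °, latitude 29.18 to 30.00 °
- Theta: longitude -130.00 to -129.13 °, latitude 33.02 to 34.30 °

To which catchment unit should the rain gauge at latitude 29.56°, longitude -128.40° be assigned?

The point has longitude = -128.40 and latitude = 29.56.
Only Zeta satisfies -128.96 ≤ longitude ≤ -128.16 and 29.18 ≤ latitude ≤ 30.00.

Zeta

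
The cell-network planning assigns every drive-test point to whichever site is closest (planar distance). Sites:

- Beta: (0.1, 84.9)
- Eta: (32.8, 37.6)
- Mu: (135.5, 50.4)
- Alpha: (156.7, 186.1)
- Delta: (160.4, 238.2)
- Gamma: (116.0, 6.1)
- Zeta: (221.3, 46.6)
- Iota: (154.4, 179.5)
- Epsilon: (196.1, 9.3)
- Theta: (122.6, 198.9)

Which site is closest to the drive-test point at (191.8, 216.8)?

Squared distances to each site:
Beta: 54146.500; Eta: 57393.640; Mu: 30858.650; Alpha: 2174.500; Delta: 1443.920; Gamma: 50140.130; Zeta: 29838.290; Iota: 2790.050; Epsilon: 43074.740; Theta: 5109.050.
Minimum at Delta.

Delta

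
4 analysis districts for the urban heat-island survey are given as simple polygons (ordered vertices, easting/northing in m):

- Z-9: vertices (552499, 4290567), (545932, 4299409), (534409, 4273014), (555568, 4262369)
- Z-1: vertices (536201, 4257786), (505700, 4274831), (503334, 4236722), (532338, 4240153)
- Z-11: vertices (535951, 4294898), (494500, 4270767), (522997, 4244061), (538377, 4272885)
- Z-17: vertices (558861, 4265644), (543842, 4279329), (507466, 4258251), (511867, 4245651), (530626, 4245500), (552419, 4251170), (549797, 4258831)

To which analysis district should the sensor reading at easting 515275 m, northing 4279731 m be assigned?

Z-11

Cast a ray rightward from (515275, 4279731). For each polygon, the edges (by vertex number in listed order) whose endpoints lie on opposite sides of northing = 4279731, where each meets that height, and whether that is right or left of the point:
Z-9: 2–3 at easting≈537341.4 (right), 4–1 at easting≈553678.4 (right) → 2 crossings.
Z-1: no edge straddles that height → 0 crossings.
Z-11: 1–2 at easting≈509897.9 (left), 4–1 at easting≈537622.5 (right) → 1 crossing.
Z-17: no edge straddles that height → 0 crossings.
Only Z-11 has an odd count, so the point is inside Z-11.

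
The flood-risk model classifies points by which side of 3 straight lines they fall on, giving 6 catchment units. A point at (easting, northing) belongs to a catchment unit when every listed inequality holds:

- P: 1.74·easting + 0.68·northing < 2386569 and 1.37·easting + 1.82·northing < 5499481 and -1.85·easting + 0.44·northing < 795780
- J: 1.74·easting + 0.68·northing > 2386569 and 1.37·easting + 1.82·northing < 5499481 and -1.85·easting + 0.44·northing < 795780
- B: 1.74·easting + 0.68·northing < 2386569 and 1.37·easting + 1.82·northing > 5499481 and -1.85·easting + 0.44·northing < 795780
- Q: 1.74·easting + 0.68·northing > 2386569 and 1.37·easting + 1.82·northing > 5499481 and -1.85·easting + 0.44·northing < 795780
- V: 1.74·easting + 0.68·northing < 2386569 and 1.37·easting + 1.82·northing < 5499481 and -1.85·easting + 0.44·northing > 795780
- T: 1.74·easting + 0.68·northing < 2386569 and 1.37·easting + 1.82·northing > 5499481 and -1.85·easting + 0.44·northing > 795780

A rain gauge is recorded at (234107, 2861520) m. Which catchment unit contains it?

T

1.74·234107 + 0.68·2861520 = 2353179.780, which is < 2386569
1.37·234107 + 1.82·2861520 = 5528692.990, which is > 5499481
-1.85·234107 + 0.44·2861520 = 825970.850, which is > 795780
This sign pattern matches T.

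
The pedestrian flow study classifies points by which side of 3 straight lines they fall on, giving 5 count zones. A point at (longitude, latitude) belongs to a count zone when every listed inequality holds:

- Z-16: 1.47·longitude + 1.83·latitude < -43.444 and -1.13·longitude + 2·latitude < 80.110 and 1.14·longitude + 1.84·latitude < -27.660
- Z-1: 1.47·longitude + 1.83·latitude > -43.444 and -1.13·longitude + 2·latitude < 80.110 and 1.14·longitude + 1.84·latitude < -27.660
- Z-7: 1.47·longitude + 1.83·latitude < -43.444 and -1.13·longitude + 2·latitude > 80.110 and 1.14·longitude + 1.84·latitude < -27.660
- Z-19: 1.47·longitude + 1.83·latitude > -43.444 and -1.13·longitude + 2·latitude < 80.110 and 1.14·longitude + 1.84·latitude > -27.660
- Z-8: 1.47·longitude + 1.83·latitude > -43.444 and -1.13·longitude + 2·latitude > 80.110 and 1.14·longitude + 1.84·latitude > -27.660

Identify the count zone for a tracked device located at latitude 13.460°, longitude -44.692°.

1.47·-44.692 + 1.83·13.460 = -41.065, which is > -43.444
-1.13·-44.692 + 2·13.460 = 77.422, which is < 80.110
1.14·-44.692 + 1.84·13.460 = -26.182, which is > -27.660
This sign pattern matches Z-19.

Z-19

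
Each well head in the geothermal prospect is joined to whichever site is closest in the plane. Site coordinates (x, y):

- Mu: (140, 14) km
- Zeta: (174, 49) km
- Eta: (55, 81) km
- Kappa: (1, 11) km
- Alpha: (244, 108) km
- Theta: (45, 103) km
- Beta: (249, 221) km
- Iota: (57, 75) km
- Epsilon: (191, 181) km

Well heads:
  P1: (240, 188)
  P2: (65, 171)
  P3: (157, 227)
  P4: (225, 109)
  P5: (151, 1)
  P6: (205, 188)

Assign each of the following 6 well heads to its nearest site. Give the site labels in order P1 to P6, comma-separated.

P1 → Beta (d²=1170.00)
P2 → Theta (d²=5024.00)
P3 → Epsilon (d²=3272.00)
P4 → Alpha (d²=362.00)
P5 → Mu (d²=290.00)
P6 → Epsilon (d²=245.00)

Beta, Theta, Epsilon, Alpha, Mu, Epsilon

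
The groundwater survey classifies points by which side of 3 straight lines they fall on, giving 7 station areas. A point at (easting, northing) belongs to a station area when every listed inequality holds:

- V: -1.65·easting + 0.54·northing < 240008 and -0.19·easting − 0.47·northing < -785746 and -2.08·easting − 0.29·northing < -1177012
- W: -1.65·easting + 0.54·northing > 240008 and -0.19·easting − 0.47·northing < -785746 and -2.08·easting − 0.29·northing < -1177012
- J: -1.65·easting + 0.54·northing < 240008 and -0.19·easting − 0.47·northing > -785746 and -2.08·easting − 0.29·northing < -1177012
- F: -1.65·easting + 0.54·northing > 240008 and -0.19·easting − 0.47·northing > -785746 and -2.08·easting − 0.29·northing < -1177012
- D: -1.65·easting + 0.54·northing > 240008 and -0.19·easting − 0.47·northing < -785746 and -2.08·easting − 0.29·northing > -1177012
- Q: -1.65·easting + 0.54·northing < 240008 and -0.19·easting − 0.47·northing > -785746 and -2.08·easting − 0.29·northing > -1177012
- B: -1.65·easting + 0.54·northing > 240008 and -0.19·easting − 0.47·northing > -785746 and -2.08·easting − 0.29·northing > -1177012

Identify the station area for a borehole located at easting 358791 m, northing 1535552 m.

V

-1.65·358791 + 0.54·1535552 = 237192.930, which is < 240008
-0.19·358791 − 0.47·1535552 = -789879.730, which is < -785746
-2.08·358791 − 0.29·1535552 = -1191595.360, which is < -1177012
This sign pattern matches V.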